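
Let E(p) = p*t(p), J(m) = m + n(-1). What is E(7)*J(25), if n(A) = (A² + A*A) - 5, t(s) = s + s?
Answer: 2156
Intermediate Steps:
t(s) = 2*s
n(A) = -5 + 2*A² (n(A) = (A² + A²) - 5 = 2*A² - 5 = -5 + 2*A²)
J(m) = -3 + m (J(m) = m + (-5 + 2*(-1)²) = m + (-5 + 2*1) = m + (-5 + 2) = m - 3 = -3 + m)
E(p) = 2*p² (E(p) = p*(2*p) = 2*p²)
E(7)*J(25) = (2*7²)*(-3 + 25) = (2*49)*22 = 98*22 = 2156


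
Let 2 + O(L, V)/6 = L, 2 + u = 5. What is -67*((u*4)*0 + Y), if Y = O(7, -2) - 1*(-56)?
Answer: -5762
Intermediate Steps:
u = 3 (u = -2 + 5 = 3)
O(L, V) = -12 + 6*L
Y = 86 (Y = (-12 + 6*7) - 1*(-56) = (-12 + 42) + 56 = 30 + 56 = 86)
-67*((u*4)*0 + Y) = -67*((3*4)*0 + 86) = -67*(12*0 + 86) = -67*(0 + 86) = -67*86 = -5762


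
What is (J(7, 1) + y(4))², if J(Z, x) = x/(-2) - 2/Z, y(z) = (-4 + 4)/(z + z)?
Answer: 121/196 ≈ 0.61735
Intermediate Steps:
y(z) = 0 (y(z) = 0/((2*z)) = 0*(1/(2*z)) = 0)
J(Z, x) = -2/Z - x/2 (J(Z, x) = x*(-½) - 2/Z = -x/2 - 2/Z = -2/Z - x/2)
(J(7, 1) + y(4))² = ((-2/7 - ½*1) + 0)² = ((-2*⅐ - ½) + 0)² = ((-2/7 - ½) + 0)² = (-11/14 + 0)² = (-11/14)² = 121/196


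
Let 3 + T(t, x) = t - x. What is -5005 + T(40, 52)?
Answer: -5020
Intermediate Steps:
T(t, x) = -3 + t - x (T(t, x) = -3 + (t - x) = -3 + t - x)
-5005 + T(40, 52) = -5005 + (-3 + 40 - 1*52) = -5005 + (-3 + 40 - 52) = -5005 - 15 = -5020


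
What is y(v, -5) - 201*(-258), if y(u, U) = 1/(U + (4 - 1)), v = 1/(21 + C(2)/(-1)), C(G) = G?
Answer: 103715/2 ≈ 51858.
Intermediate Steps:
v = 1/19 (v = 1/(21 + 2/(-1)) = 1/(21 + 2*(-1)) = 1/(21 - 2) = 1/19 ≈ 0.052632)
y(u, U) = 1/(3 + U) (y(u, U) = 1/(U + 3) = 1/(3 + U))
y(v, -5) - 201*(-258) = 1/(3 - 5) - 201*(-258) = 1/(-2) + 51858 = -½ + 51858 = 103715/2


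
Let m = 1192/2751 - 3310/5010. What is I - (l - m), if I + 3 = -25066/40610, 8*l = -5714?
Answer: 67450277197/94946180 ≈ 710.41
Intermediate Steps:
l = -2857/4 (l = (⅛)*(-5714) = -2857/4 ≈ -714.25)
m = -34821/153139 (m = 1192*(1/2751) - 3310*1/5010 = 1192/2751 - 331/501 = -34821/153139 ≈ -0.22738)
I = -73448/20305 (I = -3 - 25066/40610 = -3 - 25066*1/40610 = -3 - 12533/20305 = -73448/20305 ≈ -3.6172)
I - (l - m) = -73448/20305 - (-2857/4 - 1*(-34821/153139)) = -73448/20305 - (-2857/4 + 34821/153139) = -73448/20305 - 1*(-437378839/612556) = -73448/20305 + 437378839/612556 = 67450277197/94946180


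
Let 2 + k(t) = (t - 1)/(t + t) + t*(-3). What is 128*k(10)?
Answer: -20192/5 ≈ -4038.4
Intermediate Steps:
k(t) = -2 - 3*t + (-1 + t)/(2*t) (k(t) = -2 + ((t - 1)/(t + t) + t*(-3)) = -2 + ((-1 + t)/((2*t)) - 3*t) = -2 + ((-1 + t)*(1/(2*t)) - 3*t) = -2 + ((-1 + t)/(2*t) - 3*t) = -2 + (-3*t + (-1 + t)/(2*t)) = -2 - 3*t + (-1 + t)/(2*t))
128*k(10) = 128*(-3/2 - 3*10 - ½/10) = 128*(-3/2 - 30 - ½*⅒) = 128*(-3/2 - 30 - 1/20) = 128*(-631/20) = -20192/5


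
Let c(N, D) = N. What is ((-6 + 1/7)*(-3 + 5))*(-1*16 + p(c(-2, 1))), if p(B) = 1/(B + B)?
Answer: 2665/14 ≈ 190.36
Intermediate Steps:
p(B) = 1/(2*B)
((-6 + 1/7)*(-3 + 5))*(-1*16 + p(c(-2, 1))) = ((-6 + 1/7)*(-3 + 5))*(-1*16 + (1/2)/(-2)) = ((-6 + 1/7)*2)*(-16 + (1/2)*(-1/2)) = (-41/7*2)*(-16 - 1/4) = -82/7*(-65/4) = 2665/14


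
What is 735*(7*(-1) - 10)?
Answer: -12495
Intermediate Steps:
735*(7*(-1) - 10) = 735*(-7 - 10) = 735*(-17) = -12495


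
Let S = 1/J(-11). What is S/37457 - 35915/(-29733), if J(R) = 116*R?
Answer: 156051103277/129190241796 ≈ 1.2079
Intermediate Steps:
S = -1/1276 (S = 1/(116*(-11)) = 1/(-1276) = -1/1276 ≈ -0.00078370)
S/37457 - 35915/(-29733) = -1/1276/37457 - 35915/(-29733) = -1/1276*1/37457 - 35915*(-1/29733) = -1/47795132 + 3265/2703 = 156051103277/129190241796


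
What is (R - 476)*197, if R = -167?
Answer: -126671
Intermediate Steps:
(R - 476)*197 = (-167 - 476)*197 = -643*197 = -126671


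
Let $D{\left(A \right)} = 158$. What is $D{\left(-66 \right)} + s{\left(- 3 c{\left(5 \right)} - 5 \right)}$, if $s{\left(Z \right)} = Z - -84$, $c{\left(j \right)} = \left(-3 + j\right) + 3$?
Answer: $222$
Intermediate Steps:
$c{\left(j \right)} = j$
$s{\left(Z \right)} = 84 + Z$ ($s{\left(Z \right)} = Z + 84 = 84 + Z$)
$D{\left(-66 \right)} + s{\left(- 3 c{\left(5 \right)} - 5 \right)} = 158 + \left(84 - 20\right) = 158 + 64 = 222$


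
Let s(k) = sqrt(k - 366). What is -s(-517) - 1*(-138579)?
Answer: 138579 - I*sqrt(883) ≈ 1.3858e+5 - 29.715*I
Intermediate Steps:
s(k) = sqrt(-366 + k)
-s(-517) - 1*(-138579) = -sqrt(-366 - 517) - 1*(-138579) = -sqrt(-883) + 138579 = -I*sqrt(883) + 138579 = 138579 - I*sqrt(883)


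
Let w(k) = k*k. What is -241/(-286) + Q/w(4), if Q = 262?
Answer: 19697/1144 ≈ 17.218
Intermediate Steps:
w(k) = k²
-241/(-286) + Q/w(4) = -241/(-286) + 262/(4²) = -241*(-1/286) + 262/16 = 241/286 + 262*(1/16) = 241/286 + 131/8 = 19697/1144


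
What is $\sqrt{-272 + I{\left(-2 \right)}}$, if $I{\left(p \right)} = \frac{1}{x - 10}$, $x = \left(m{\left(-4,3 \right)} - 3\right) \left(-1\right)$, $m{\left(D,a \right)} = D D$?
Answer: $\frac{i \sqrt{143911}}{23} \approx 16.494 i$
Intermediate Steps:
$m{\left(D,a \right)} = D^{2}$
$x = -13$ ($x = \left(\left(-4\right)^{2} - 3\right) \left(-1\right) = \left(16 - 3\right) \left(-1\right) = 13 \left(-1\right) = -13$)
$I{\left(p \right)} = - \frac{1}{23}$ ($I{\left(p \right)} = \frac{1}{-13 - 10} = \frac{1}{-23} = - \frac{1}{23}$)
$\sqrt{-272 + I{\left(-2 \right)}} = \sqrt{-272 - \frac{1}{23}} = \sqrt{- \frac{6257}{23}} = \frac{i \sqrt{143911}}{23}$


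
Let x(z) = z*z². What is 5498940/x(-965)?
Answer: -1099788/179726425 ≈ -0.0061192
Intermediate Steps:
x(z) = z³
5498940/x(-965) = 5498940/((-965)³) = 5498940/(-898632125) = 5498940*(-1/898632125) = -1099788/179726425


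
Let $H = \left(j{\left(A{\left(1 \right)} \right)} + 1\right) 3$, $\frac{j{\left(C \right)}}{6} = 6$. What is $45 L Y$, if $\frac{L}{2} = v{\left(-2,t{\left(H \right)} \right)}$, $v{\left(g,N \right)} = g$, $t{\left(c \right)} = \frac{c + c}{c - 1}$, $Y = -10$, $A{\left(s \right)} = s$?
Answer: $1800$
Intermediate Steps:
$j{\left(C \right)} = 36$ ($j{\left(C \right)} = 6 \cdot 6 = 36$)
$H = 111$ ($H = \left(36 + 1\right) 3 = 37 \cdot 3 = 111$)
$t{\left(c \right)} = \frac{2 c}{-1 + c}$
$L = -4$ ($L = 2 \left(-2\right) = -4$)
$45 L Y = 45 \left(-4\right) \left(-10\right) = \left(-180\right) \left(-10\right) = 1800$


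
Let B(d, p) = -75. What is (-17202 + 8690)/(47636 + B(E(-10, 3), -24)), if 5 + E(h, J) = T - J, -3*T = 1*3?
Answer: -8512/47561 ≈ -0.17897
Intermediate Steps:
T = -1 (T = -3/3 = -⅓*3 = -1)
E(h, J) = -6 - J (E(h, J) = -5 + (-1 - J) = -6 - J)
(-17202 + 8690)/(47636 + B(E(-10, 3), -24)) = (-17202 + 8690)/(47636 - 75) = -8512/47561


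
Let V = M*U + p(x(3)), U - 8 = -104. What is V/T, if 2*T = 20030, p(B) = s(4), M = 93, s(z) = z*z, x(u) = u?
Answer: -8912/10015 ≈ -0.88986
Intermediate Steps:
s(z) = z**2
U = -96 (U = 8 - 104 = -96)
p(B) = 16 (p(B) = 4**2 = 16)
T = 10015 (T = (1/2)*20030 = 10015)
V = -8912 (V = 93*(-96) + 16 = -8928 + 16 = -8912)
V/T = -8912/10015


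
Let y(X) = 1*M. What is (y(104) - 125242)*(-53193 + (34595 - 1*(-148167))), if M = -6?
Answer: -16228258112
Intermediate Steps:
y(X) = -6 (y(X) = 1*(-6) = -6)
(y(104) - 125242)*(-53193 + (34595 - 1*(-148167))) = (-6 - 125242)*(-53193 + (34595 - 1*(-148167))) = -125248*(-53193 + (34595 + 148167)) = -125248*(-53193 + 182762) = -125248*129569 = -16228258112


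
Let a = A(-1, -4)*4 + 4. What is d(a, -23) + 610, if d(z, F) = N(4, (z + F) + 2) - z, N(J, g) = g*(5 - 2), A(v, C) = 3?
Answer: 579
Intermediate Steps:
N(J, g) = 3*g (N(J, g) = g*3 = 3*g)
a = 16 (a = 3*4 + 4 = 12 + 4 = 16)
d(z, F) = 6 + 2*z + 3*F (d(z, F) = 3*((z + F) + 2) - z = 3*((F + z) + 2) - z = 3*(2 + F + z) - z = (6 + 3*F + 3*z) - z = 6 + 2*z + 3*F)
d(a, -23) + 610 = (6 + 2*16 + 3*(-23)) + 610 = (6 + 32 - 69) + 610 = -31 + 610 = 579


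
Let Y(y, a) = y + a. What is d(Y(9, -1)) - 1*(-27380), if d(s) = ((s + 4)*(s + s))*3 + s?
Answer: 27964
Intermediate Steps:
Y(y, a) = a + y
d(s) = s + 6*s*(4 + s) (d(s) = ((4 + s)*(2*s))*3 + s = (2*s*(4 + s))*3 + s = 6*s*(4 + s) + s = s + 6*s*(4 + s))
d(Y(9, -1)) - 1*(-27380) = (-1 + 9)*(25 + 6*(-1 + 9)) - 1*(-27380) = 8*(25 + 6*8) + 27380 = 8*(25 + 48) + 27380 = 8*73 + 27380 = 584 + 27380 = 27964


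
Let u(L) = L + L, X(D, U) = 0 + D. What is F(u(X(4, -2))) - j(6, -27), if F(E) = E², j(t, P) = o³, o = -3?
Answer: 91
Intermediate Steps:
X(D, U) = D
u(L) = 2*L
j(t, P) = -27 (j(t, P) = (-3)³ = -27)
F(u(X(4, -2))) - j(6, -27) = (2*4)² - 1*(-27) = 8² + 27 = 64 + 27 = 91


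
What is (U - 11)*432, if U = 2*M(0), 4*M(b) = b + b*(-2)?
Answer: -4752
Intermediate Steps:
M(b) = -b/4 (M(b) = (b + b*(-2))/4 = (b - 2*b)/4 = (-b)/4 = -b/4)
U = 0 (U = 2*(-¼*0) = 2*0 = 0)
(U - 11)*432 = (0 - 11)*432 = -11*432 = -4752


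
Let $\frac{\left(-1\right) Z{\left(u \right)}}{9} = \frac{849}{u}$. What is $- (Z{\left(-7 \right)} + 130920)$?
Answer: $- \frac{924081}{7} \approx -1.3201 \cdot 10^{5}$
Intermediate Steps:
$Z{\left(u \right)} = - \frac{7641}{u}$ ($Z{\left(u \right)} = - 9 \frac{849}{u} = - \frac{7641}{u}$)
$- (Z{\left(-7 \right)} + 130920) = - (- \frac{7641}{-7} + 130920) = - (\left(-7641\right) \left(- \frac{1}{7}\right) + 130920) = - (\frac{7641}{7} + 130920) = \left(-1\right) \frac{924081}{7} = - \frac{924081}{7}$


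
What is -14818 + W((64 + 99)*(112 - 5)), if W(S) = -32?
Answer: -14850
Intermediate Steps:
-14818 + W((64 + 99)*(112 - 5)) = -14818 - 32 = -14850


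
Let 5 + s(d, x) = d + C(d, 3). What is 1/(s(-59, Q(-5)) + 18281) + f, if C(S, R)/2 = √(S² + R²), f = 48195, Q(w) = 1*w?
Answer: 15993276010372/331845129 - 2*√3490/331845129 ≈ 48195.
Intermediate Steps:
Q(w) = w
C(S, R) = 2*√(R² + S²) (C(S, R) = 2*√(S² + R²) = 2*√(R² + S²))
s(d, x) = -5 + d + 2*√(9 + d²) (s(d, x) = -5 + (d + 2*√(3² + d²)) = -5 + (d + 2*√(9 + d²)) = -5 + d + 2*√(9 + d²))
1/(s(-59, Q(-5)) + 18281) + f = 1/((-5 - 59 + 2*√(9 + (-59)²)) + 18281) + 48195 = 1/((-5 - 59 + 2*√(9 + 3481)) + 18281) + 48195 = 1/((-5 - 59 + 2*√3490) + 18281) + 48195 = 1/((-64 + 2*√3490) + 18281) + 48195 = 1/(18217 + 2*√3490) + 48195 = 48195 + 1/(18217 + 2*√3490)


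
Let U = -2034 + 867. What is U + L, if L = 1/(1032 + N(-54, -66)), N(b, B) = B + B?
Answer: -1050299/900 ≈ -1167.0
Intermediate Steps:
N(b, B) = 2*B
L = 1/900 (L = 1/(1032 + 2*(-66)) = 1/(1032 - 132) = 1/900 ≈ 0.0011111)
U = -1167
U + L = -1167 + 1/900 = -1050299/900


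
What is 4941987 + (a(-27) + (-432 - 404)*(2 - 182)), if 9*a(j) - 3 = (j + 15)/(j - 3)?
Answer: 229161032/45 ≈ 5.0925e+6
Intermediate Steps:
a(j) = ⅓ + (15 + j)/(9*(-3 + j)) (a(j) = ⅓ + ((j + 15)/(j - 3))/9 = ⅓ + ((15 + j)/(-3 + j))/9 = ⅓ + (15 + j)/(9*(-3 + j)))
4941987 + (a(-27) + (-432 - 404)*(2 - 182)) = 4941987 + (2*(3 + 2*(-27))/(9*(-3 - 27)) + (-432 - 404)*(2 - 182)) = 4941987 + ((2/9)*(3 - 54)/(-30) - 836*(-180)) = 4941987 + ((2/9)*(-1/30)*(-51) + 150480) = 4941987 + (17/45 + 150480) = 4941987 + 6771617/45 = 229161032/45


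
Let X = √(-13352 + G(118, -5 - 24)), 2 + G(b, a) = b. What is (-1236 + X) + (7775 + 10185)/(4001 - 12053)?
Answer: -2492558/2013 + 2*I*√3309 ≈ -1238.2 + 115.05*I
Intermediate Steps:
G(b, a) = -2 + b
X = 2*I*√3309 (X = √(-13352 + (-2 + 118)) = √(-13352 + 116) = √(-13236) = 2*I*√3309 ≈ 115.05*I)
(-1236 + X) + (7775 + 10185)/(4001 - 12053) = (-1236 + 2*I*√3309) + (7775 + 10185)/(4001 - 12053) = (-1236 + 2*I*√3309) + 17960/(-8052) = (-1236 + 2*I*√3309) + 17960*(-1/8052) = (-1236 + 2*I*√3309) - 4490/2013 = -2492558/2013 + 2*I*√3309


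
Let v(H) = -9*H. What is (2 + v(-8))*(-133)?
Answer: -9842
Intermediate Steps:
(2 + v(-8))*(-133) = (2 - 9*(-8))*(-133) = (2 + 72)*(-133) = 74*(-133) = -9842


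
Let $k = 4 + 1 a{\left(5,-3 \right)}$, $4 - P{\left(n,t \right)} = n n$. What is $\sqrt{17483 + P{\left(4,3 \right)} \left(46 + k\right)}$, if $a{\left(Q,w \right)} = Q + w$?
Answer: $\sqrt{16859} \approx 129.84$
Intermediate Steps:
$P{\left(n,t \right)} = 4 - n^{2}$ ($P{\left(n,t \right)} = 4 - n n = 4 - n^{2}$)
$k = 6$ ($k = 4 + 1 \left(5 - 3\right) = 4 + 1 \cdot 2 = 4 + 2 = 6$)
$\sqrt{17483 + P{\left(4,3 \right)} \left(46 + k\right)} = \sqrt{17483 + \left(4 - 4^{2}\right) \left(46 + 6\right)} = \sqrt{17483 + \left(4 - 16\right) 52} = \sqrt{17483 - 624} = \sqrt{16859}$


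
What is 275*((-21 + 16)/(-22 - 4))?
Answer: 1375/26 ≈ 52.885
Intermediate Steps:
275*((-21 + 16)/(-22 - 4)) = 275*(-5/(-26)) = 275*(-5*(-1/26)) = 275*(5/26) = 1375/26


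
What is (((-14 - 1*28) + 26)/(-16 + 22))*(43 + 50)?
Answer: -248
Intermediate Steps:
(((-14 - 1*28) + 26)/(-16 + 22))*(43 + 50) = (((-14 - 28) + 26)/6)*93 = ((-42 + 26)*(1/6))*93 = -16*1/6*93 = -8/3*93 = -248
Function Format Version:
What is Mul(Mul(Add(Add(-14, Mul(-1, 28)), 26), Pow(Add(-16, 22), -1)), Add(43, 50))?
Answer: -248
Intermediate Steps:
Mul(Mul(Add(Add(-14, Mul(-1, 28)), 26), Pow(Add(-16, 22), -1)), Add(43, 50)) = Mul(Mul(Add(Add(-14, -28), 26), Pow(6, -1)), 93) = Mul(Mul(Add(-42, 26), Rational(1, 6)), 93) = Mul(Mul(-16, Rational(1, 6)), 93) = Mul(Rational(-8, 3), 93) = -248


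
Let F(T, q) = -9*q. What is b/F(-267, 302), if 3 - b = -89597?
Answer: -44800/1359 ≈ -32.965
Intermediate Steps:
b = 89600 (b = 3 - 1*(-89597) = 3 + 89597 = 89600)
b/F(-267, 302) = 89600/((-9*302)) = 89600/(-2718) = 89600*(-1/2718) = -44800/1359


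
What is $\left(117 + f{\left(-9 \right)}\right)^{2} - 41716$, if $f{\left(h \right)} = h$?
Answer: $-30052$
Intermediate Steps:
$\left(117 + f{\left(-9 \right)}\right)^{2} - 41716 = \left(117 - 9\right)^{2} - 41716 = 108^{2} - 41716 = 11664 - 41716 = -30052$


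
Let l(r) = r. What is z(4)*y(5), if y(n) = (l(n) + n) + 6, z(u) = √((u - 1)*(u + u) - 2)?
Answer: 16*√22 ≈ 75.047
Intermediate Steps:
z(u) = √(-2 + 2*u*(-1 + u)) (z(u) = √((-1 + u)*(2*u) - 2) = √(2*u*(-1 + u) - 2) = √(-2 + 2*u*(-1 + u)))
y(n) = 6 + 2*n (y(n) = (n + n) + 6 = 2*n + 6 = 6 + 2*n)
z(4)*y(5) = √(-2 - 2*4 + 2*4²)*(6 + 2*5) = √(-2 - 8 + 2*16)*(6 + 10) = √(-2 - 8 + 32)*16 = √22*16 = 16*√22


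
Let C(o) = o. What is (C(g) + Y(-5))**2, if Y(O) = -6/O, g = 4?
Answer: 676/25 ≈ 27.040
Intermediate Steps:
(C(g) + Y(-5))**2 = (4 - 6/(-5))**2 = (4 - 6*(-1/5))**2 = (4 + 6/5)**2 = (26/5)**2 = 676/25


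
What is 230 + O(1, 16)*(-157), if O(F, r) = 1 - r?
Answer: 2585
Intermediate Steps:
230 + O(1, 16)*(-157) = 230 + (1 - 1*16)*(-157) = 230 + (1 - 16)*(-157) = 230 - 15*(-157) = 230 + 2355 = 2585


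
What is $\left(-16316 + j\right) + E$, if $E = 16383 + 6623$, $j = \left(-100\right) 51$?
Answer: $1590$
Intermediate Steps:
$j = -5100$
$E = 23006$
$\left(-16316 + j\right) + E = \left(-16316 - 5100\right) + 23006 = -21416 + 23006 = 1590$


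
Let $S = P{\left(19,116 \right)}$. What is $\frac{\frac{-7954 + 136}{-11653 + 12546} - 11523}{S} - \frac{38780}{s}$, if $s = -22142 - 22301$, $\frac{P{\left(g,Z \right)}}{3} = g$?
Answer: $- \frac{21699700851}{107723483} \approx -201.44$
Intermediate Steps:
$P{\left(g,Z \right)} = 3 g$
$S = 57$ ($S = 3 \cdot 19 = 57$)
$s = -44443$
$\frac{\frac{-7954 + 136}{-11653 + 12546} - 11523}{S} - \frac{38780}{s} = \frac{\frac{-7954 + 136}{-11653 + 12546} - 11523}{57} - \frac{38780}{-44443} = \left(- \frac{7818}{893} - 11523\right) \frac{1}{57} - - \frac{5540}{6349} = \left(\left(-7818\right) \frac{1}{893} - 11523\right) \frac{1}{57} + \frac{5540}{6349} = \left(- \frac{7818}{893} - 11523\right) \frac{1}{57} + \frac{5540}{6349} = \left(- \frac{10297857}{893}\right) \frac{1}{57} + \frac{5540}{6349} = - \frac{3432619}{16967} + \frac{5540}{6349} = - \frac{21699700851}{107723483}$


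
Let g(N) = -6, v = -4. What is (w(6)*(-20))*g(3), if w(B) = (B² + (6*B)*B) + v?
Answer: 29760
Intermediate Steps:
w(B) = -4 + 7*B² (w(B) = (B² + (6*B)*B) - 4 = (B² + 6*B²) - 4 = 7*B² - 4 = -4 + 7*B²)
(w(6)*(-20))*g(3) = ((-4 + 7*6²)*(-20))*(-6) = ((-4 + 7*36)*(-20))*(-6) = ((-4 + 252)*(-20))*(-6) = (248*(-20))*(-6) = -4960*(-6) = 29760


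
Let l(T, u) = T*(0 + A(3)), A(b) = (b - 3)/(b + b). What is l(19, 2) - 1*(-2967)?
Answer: 2967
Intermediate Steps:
A(b) = (-3 + b)/(2*b) (A(b) = (-3 + b)/((2*b)) = (-3 + b)*(1/(2*b)) = (-3 + b)/(2*b))
l(T, u) = 0 (l(T, u) = T*(0 + (1/2)*(-3 + 3)/3) = T*(0 + (1/2)*(1/3)*0) = T*(0 + 0) = T*0 = 0)
l(19, 2) - 1*(-2967) = 0 - 1*(-2967) = 0 + 2967 = 2967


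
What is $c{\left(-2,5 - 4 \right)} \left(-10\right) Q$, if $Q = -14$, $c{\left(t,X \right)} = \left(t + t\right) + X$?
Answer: $-420$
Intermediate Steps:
$c{\left(t,X \right)} = X + 2 t$ ($c{\left(t,X \right)} = 2 t + X = X + 2 t$)
$c{\left(-2,5 - 4 \right)} \left(-10\right) Q = \left(\left(5 - 4\right) + 2 \left(-2\right)\right) \left(-10\right) \left(-14\right) = \left(1 - 4\right) \left(-10\right) \left(-14\right) = \left(-3\right) \left(-10\right) \left(-14\right) = 30 \left(-14\right) = -420$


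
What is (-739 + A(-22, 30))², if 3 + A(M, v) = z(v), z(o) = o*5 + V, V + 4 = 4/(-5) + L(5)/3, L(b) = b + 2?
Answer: 79512889/225 ≈ 3.5339e+5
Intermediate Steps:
L(b) = 2 + b
V = -37/15 (V = -4 + (4/(-5) + (2 + 5)/3) = -4 + (4*(-⅕) + 7*(⅓)) = -4 + (-⅘ + 7/3) = -4 + 23/15 = -37/15 ≈ -2.4667)
z(o) = -37/15 + 5*o (z(o) = o*5 - 37/15 = 5*o - 37/15 = -37/15 + 5*o)
A(M, v) = -82/15 + 5*v (A(M, v) = -3 + (-37/15 + 5*v) = -82/15 + 5*v)
(-739 + A(-22, 30))² = (-739 + (-82/15 + 5*30))² = (-739 + (-82/15 + 150))² = (-739 + 2168/15)² = (-8917/15)² = 79512889/225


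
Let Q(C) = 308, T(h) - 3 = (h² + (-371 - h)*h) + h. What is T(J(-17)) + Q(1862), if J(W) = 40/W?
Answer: 20087/17 ≈ 1181.6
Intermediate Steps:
T(h) = 3 + h + h² + h*(-371 - h) (T(h) = 3 + ((h² + (-371 - h)*h) + h) = 3 + ((h² + h*(-371 - h)) + h) = 3 + (h + h² + h*(-371 - h)) = 3 + h + h² + h*(-371 - h))
T(J(-17)) + Q(1862) = (3 - 14800/(-17)) + 308 = (3 - 14800*(-1)/17) + 308 = (3 - 370*(-40/17)) + 308 = (3 + 14800/17) + 308 = 14851/17 + 308 = 20087/17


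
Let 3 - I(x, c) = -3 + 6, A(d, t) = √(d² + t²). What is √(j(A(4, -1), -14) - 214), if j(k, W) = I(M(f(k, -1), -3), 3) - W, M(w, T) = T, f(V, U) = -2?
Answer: 10*I*√2 ≈ 14.142*I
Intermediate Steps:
I(x, c) = 0 (I(x, c) = 3 - (-3 + 6) = 3 - 1*3 = 3 - 3 = 0)
j(k, W) = -W (j(k, W) = 0 - W = -W)
√(j(A(4, -1), -14) - 214) = √(-1*(-14) - 214) = √(14 - 214) = √(-200) = 10*I*√2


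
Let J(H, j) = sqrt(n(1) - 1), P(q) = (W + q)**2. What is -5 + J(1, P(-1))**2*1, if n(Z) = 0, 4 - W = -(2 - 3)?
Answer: -6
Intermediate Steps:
W = 3 (W = 4 - (-1)*(2 - 3) = 4 - (-1)*(-1) = 4 - 1*1 = 4 - 1 = 3)
P(q) = (3 + q)**2
J(H, j) = I (J(H, j) = sqrt(0 - 1) = sqrt(-1) = I)
-5 + J(1, P(-1))**2*1 = -5 + I**2*1 = -5 - 1*1 = -5 - 1 = -6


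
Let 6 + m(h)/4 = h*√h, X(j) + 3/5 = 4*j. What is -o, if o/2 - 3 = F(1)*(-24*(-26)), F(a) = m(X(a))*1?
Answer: 29946 - 84864*√85/25 ≈ -1350.3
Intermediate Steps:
X(j) = -⅗ + 4*j
m(h) = -24 + 4*h^(3/2) (m(h) = -24 + 4*(h*√h) = -24 + 4*h^(3/2))
F(a) = -24 + 4*(-⅗ + 4*a)^(3/2) (F(a) = (-24 + 4*(-⅗ + 4*a)^(3/2))*1 = -24 + 4*(-⅗ + 4*a)^(3/2))
o = -29946 + 84864*√85/25 (o = 6 + 2*((-24 + 4*√5*(-3 + 20*1)^(3/2)/25)*(-24*(-26))) = 6 + 2*((-24 + 4*√5*(-3 + 20)^(3/2)/25)*624) = 6 + 2*((-24 + 4*√5*17^(3/2)/25)*624) = 6 + 2*((-24 + 4*√5*(17*√17)/25)*624) = 6 + 2*((-24 + 68*√85/25)*624) = 6 + 2*(-14976 + 42432*√85/25) = 6 + (-29952 + 84864*√85/25) = -29946 + 84864*√85/25 ≈ 1350.3)
-o = -(-29946 + 84864*√85/25) = 29946 - 84864*√85/25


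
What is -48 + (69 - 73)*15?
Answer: -108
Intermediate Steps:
-48 + (69 - 73)*15 = -48 - 4*15 = -48 - 60 = -108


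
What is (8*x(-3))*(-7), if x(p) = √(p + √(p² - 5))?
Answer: -56*I ≈ -56.0*I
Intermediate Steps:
x(p) = √(p + √(-5 + p²))
(8*x(-3))*(-7) = (8*√(-3 + √(-5 + (-3)²)))*(-7) = (8*√(-3 + √(-5 + 9)))*(-7) = (8*√(-3 + √4))*(-7) = (8*√(-3 + 2))*(-7) = (8*√(-1))*(-7) = (8*I)*(-7) = -56*I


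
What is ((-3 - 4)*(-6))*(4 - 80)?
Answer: -3192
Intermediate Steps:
((-3 - 4)*(-6))*(4 - 80) = -7*(-6)*(-76) = 42*(-76) = -3192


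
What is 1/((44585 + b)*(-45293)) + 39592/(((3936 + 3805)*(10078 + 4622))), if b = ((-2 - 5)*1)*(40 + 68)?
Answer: 400999092619/1152526659725775 ≈ 0.00034793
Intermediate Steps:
b = -756 (b = -7*1*108 = -7*108 = -756)
1/((44585 + b)*(-45293)) + 39592/(((3936 + 3805)*(10078 + 4622))) = 1/((44585 - 756)*(-45293)) + 39592/(((3936 + 3805)*(10078 + 4622))) = -1/45293/43829 + 39592/((7741*14700)) = (1/43829)*(-1/45293) + 39592/113792700 = -1/1985146897 + 39592*(1/113792700) = -1/1985146897 + 202/580575 = 400999092619/1152526659725775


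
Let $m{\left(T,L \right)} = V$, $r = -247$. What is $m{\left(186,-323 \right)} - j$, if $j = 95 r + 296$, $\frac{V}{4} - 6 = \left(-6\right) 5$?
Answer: $23073$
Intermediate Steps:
$V = -96$ ($V = 24 + 4 \left(\left(-6\right) 5\right) = 24 + 4 \left(-30\right) = 24 - 120 = -96$)
$j = -23169$ ($j = 95 \left(-247\right) + 296 = -23465 + 296 = -23169$)
$m{\left(T,L \right)} = -96$
$m{\left(186,-323 \right)} - j = -96 - -23169 = -96 + 23169 = 23073$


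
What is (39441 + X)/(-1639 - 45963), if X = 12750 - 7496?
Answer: -44695/47602 ≈ -0.93893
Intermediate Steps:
X = 5254
(39441 + X)/(-1639 - 45963) = (39441 + 5254)/(-1639 - 45963) = 44695/(-47602) = 44695*(-1/47602) = -44695/47602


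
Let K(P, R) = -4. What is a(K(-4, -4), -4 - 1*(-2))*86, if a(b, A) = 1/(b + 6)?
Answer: 43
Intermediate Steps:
a(b, A) = 1/(6 + b)
a(K(-4, -4), -4 - 1*(-2))*86 = 86/(6 - 4) = 86/2 = (½)*86 = 43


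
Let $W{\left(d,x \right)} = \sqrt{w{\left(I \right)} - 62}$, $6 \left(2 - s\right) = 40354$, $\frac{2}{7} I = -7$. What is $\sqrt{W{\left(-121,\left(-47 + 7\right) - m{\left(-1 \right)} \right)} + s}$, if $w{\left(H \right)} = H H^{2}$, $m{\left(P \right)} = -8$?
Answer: $\frac{\sqrt{-242052 + 9 i \sqrt{236290}}}{6} \approx 0.74099 + 82.001 i$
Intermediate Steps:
$I = - \frac{49}{2}$ ($I = \frac{7}{2} \left(-7\right) = - \frac{49}{2} \approx -24.5$)
$w{\left(H \right)} = H^{3}$
$s = - \frac{20171}{3}$ ($s = 2 - \frac{20177}{3} = - \frac{20171}{3} \approx -6723.7$)
$W{\left(d,x \right)} = \frac{i \sqrt{236290}}{4}$ ($W{\left(d,x \right)} = \sqrt{\left(- \frac{49}{2}\right)^{3} - 62} = \sqrt{- \frac{117649}{8} - 62} = \sqrt{- \frac{118145}{8}} = \frac{i \sqrt{236290}}{4}$)
$\sqrt{W{\left(-121,\left(-47 + 7\right) - m{\left(-1 \right)} \right)} + s} = \sqrt{\frac{i \sqrt{236290}}{4} - \frac{20171}{3}} = \sqrt{- \frac{20171}{3} + \frac{i \sqrt{236290}}{4}}$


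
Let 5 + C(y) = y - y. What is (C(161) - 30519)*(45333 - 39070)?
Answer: -191171812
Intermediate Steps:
C(y) = -5 (C(y) = -5 + (y - y) = -5 + 0 = -5)
(C(161) - 30519)*(45333 - 39070) = (-5 - 30519)*(45333 - 39070) = -30524*6263 = -191171812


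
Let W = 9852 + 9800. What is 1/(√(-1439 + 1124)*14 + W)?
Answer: 4913/96565711 - 21*I*√35/193131422 ≈ 5.0877e-5 - 6.4328e-7*I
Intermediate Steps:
W = 19652
1/(√(-1439 + 1124)*14 + W) = 1/(√(-1439 + 1124)*14 + 19652) = 1/(√(-315)*14 + 19652) = 1/((3*I*√35)*14 + 19652) = 1/(42*I*√35 + 19652) = 1/(19652 + 42*I*√35)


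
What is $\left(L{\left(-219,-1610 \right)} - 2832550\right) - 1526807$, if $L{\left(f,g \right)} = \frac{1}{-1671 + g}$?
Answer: $- \frac{14303050318}{3281} \approx -4.3594 \cdot 10^{6}$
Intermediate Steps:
$\left(L{\left(-219,-1610 \right)} - 2832550\right) - 1526807 = \left(\frac{1}{-1671 - 1610} - 2832550\right) - 1526807 = \left(\frac{1}{-3281} - 2832550\right) - 1526807 = \left(- \frac{1}{3281} - 2832550\right) - 1526807 = - \frac{9293596551}{3281} - 1526807 = - \frac{14303050318}{3281}$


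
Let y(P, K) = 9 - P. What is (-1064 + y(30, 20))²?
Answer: 1177225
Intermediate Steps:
(-1064 + y(30, 20))² = (-1064 + (9 - 1*30))² = (-1064 + (9 - 30))² = (-1064 - 21)² = (-1085)² = 1177225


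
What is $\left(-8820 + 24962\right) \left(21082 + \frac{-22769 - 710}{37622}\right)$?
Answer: $\frac{6401299970275}{18811} \approx 3.403 \cdot 10^{8}$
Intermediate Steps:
$\left(-8820 + 24962\right) \left(21082 + \frac{-22769 - 710}{37622}\right) = 16142 \left(21082 - \frac{23479}{37622}\right) = 16142 \cdot \frac{793123525}{37622} = \frac{6401299970275}{18811}$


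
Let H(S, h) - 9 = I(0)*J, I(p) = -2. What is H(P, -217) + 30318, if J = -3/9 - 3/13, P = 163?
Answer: 1182797/39 ≈ 30328.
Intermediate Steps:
J = -22/39 (J = -3*⅑ - 3*1/13 = -⅓ - 3/13 = -22/39 ≈ -0.56410)
H(S, h) = 395/39 (H(S, h) = 9 - 2*(-22/39) = 9 + 44/39 = 395/39)
H(P, -217) + 30318 = 395/39 + 30318 = 1182797/39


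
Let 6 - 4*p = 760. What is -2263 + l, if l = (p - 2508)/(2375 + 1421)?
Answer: -17186089/7592 ≈ -2263.7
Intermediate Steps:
p = -377/2 (p = 3/2 - 1/4*760 = 3/2 - 190 = -377/2 ≈ -188.50)
l = -5393/7592 (l = (-377/2 - 2508)/(2375 + 1421) = -5393/2/3796 = -5393/2*1/3796 = -5393/7592 ≈ -0.71035)
-2263 + l = -2263 - 5393/7592 = -17186089/7592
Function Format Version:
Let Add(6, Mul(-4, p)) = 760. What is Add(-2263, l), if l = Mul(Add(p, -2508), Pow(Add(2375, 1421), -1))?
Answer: Rational(-17186089, 7592) ≈ -2263.7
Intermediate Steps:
p = Rational(-377, 2) (p = Add(Rational(3, 2), Mul(Rational(-1, 4), 760)) = Add(Rational(3, 2), -190) = Rational(-377, 2) ≈ -188.50)
l = Rational(-5393, 7592) (l = Mul(Add(Rational(-377, 2), -2508), Pow(Add(2375, 1421), -1)) = Mul(Rational(-5393, 2), Pow(3796, -1)) = Mul(Rational(-5393, 2), Rational(1, 3796)) = Rational(-5393, 7592) ≈ -0.71035)
Add(-2263, l) = Add(-2263, Rational(-5393, 7592)) = Rational(-17186089, 7592)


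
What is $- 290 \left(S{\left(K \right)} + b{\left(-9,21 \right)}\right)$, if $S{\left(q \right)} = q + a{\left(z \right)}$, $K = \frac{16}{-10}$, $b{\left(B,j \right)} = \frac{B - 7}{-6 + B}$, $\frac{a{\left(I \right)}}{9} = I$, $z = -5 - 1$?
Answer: $\frac{47444}{3} \approx 15815.0$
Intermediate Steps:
$z = -6$ ($z = -5 - 1 = -6$)
$a{\left(I \right)} = 9 I$
$b{\left(B,j \right)} = \frac{-7 + B}{-6 + B}$
$K = - \frac{8}{5}$ ($K = 16 \left(- \frac{1}{10}\right) = - \frac{8}{5} \approx -1.6$)
$S{\left(q \right)} = -54 + q$ ($S{\left(q \right)} = q + 9 \left(-6\right) = q - 54 = -54 + q$)
$- 290 \left(S{\left(K \right)} + b{\left(-9,21 \right)}\right) = - 290 \left(\left(-54 - \frac{8}{5}\right) + \frac{-7 - 9}{-6 - 9}\right) = - 290 \left(- \frac{278}{5} + \frac{1}{-15} \left(-16\right)\right) = - 290 \left(- \frac{278}{5} - - \frac{16}{15}\right) = - 290 \left(- \frac{278}{5} + \frac{16}{15}\right) = \left(-290\right) \left(- \frac{818}{15}\right) = \frac{47444}{3}$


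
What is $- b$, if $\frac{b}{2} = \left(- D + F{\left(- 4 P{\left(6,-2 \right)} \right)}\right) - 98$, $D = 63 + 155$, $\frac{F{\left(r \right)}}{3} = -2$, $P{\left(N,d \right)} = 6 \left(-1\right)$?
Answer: $644$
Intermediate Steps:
$P{\left(N,d \right)} = -6$
$F{\left(r \right)} = -6$ ($F{\left(r \right)} = 3 \left(-2\right) = -6$)
$D = 218$
$b = -644$ ($b = 2 \left(\left(\left(-1\right) 218 - 6\right) - 98\right) = 2 \left(\left(-218 - 6\right) - 98\right) = 2 \left(-224 - 98\right) = 2 \left(-322\right) = -644$)
$- b = \left(-1\right) \left(-644\right) = 644$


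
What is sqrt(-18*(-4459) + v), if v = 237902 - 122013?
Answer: sqrt(196151) ≈ 442.89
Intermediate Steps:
v = 115889
sqrt(-18*(-4459) + v) = sqrt(-18*(-4459) + 115889) = sqrt(80262 + 115889) = sqrt(196151)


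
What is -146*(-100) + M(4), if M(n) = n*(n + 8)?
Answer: 14648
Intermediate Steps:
M(n) = n*(8 + n)
-146*(-100) + M(4) = -146*(-100) + 4*(8 + 4) = 14600 + 4*12 = 14600 + 48 = 14648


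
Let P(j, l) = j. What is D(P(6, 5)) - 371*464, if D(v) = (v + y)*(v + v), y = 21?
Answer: -171820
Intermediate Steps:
D(v) = 2*v*(21 + v) (D(v) = (v + 21)*(v + v) = (21 + v)*(2*v) = 2*v*(21 + v))
D(P(6, 5)) - 371*464 = 2*6*(21 + 6) - 371*464 = 2*6*27 - 172144 = 324 - 172144 = -171820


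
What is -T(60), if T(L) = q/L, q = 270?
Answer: -9/2 ≈ -4.5000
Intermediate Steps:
T(L) = 270/L
-T(60) = -270/60 = -1*9/2 = -9/2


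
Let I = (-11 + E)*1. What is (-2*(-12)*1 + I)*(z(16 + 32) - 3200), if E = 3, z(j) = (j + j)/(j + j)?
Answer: -51184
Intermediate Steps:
z(j) = 1 (z(j) = (2*j)/((2*j)) = (2*j)*(1/(2*j)) = 1)
I = -8 (I = (-11 + 3)*1 = -8*1 = -8)
(-2*(-12)*1 + I)*(z(16 + 32) - 3200) = (-2*(-12)*1 - 8)*(1 - 3200) = (24*1 - 8)*(-3199) = (24 - 8)*(-3199) = 16*(-3199) = -51184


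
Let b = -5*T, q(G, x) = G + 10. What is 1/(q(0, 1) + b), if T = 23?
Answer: -1/105 ≈ -0.0095238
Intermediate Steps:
q(G, x) = 10 + G
b = -115 (b = -5*23 = -115)
1/(q(0, 1) + b) = 1/((10 + 0) - 115) = 1/(10 - 115) = 1/(-105) = -1/105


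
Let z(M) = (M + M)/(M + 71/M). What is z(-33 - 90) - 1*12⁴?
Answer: -157578471/7600 ≈ -20734.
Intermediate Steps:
z(M) = 2*M/(M + 71/M) (z(M) = (2*M)/(M + 71/M) = 2*M/(M + 71/M))
z(-33 - 90) - 1*12⁴ = 2*(-33 - 90)²/(71 + (-33 - 90)²) - 1*12⁴ = 2*(-123)²/(71 + (-123)²) - 1*20736 = 2*15129/(71 + 15129) - 20736 = 2*15129/15200 - 20736 = 2*15129*(1/15200) - 20736 = 15129/7600 - 20736 = -157578471/7600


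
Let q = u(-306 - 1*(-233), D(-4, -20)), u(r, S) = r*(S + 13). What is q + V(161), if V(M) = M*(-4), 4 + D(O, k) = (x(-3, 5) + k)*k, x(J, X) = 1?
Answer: -29041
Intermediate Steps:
D(O, k) = -4 + k*(1 + k) (D(O, k) = -4 + (1 + k)*k = -4 + k*(1 + k))
V(M) = -4*M
u(r, S) = r*(13 + S)
q = -28397 (q = (-306 - 1*(-233))*(13 + (-4 - 20 + (-20)**2)) = (-306 + 233)*(13 + (-4 - 20 + 400)) = -73*(13 + 376) = -73*389 = -28397)
q + V(161) = -28397 - 4*161 = -28397 - 644 = -29041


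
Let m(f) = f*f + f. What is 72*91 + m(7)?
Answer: 6608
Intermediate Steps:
m(f) = f + f² (m(f) = f² + f = f + f²)
72*91 + m(7) = 72*91 + 7*(1 + 7) = 6552 + 7*8 = 6552 + 56 = 6608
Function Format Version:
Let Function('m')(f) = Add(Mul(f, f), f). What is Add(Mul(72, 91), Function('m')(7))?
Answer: 6608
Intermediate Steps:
Function('m')(f) = Add(f, Pow(f, 2)) (Function('m')(f) = Add(Pow(f, 2), f) = Add(f, Pow(f, 2)))
Add(Mul(72, 91), Function('m')(7)) = Add(Mul(72, 91), Mul(7, Add(1, 7))) = Add(6552, Mul(7, 8)) = Add(6552, 56) = 6608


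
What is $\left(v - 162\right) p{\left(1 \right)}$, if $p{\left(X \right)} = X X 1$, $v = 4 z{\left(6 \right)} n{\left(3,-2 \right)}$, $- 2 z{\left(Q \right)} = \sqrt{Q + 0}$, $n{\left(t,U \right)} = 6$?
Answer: $-162 - 12 \sqrt{6} \approx -191.39$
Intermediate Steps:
$z{\left(Q \right)} = - \frac{\sqrt{Q}}{2}$ ($z{\left(Q \right)} = - \frac{\sqrt{Q + 0}}{2} = - \frac{\sqrt{Q}}{2}$)
$v = - 12 \sqrt{6}$ ($v = 4 \left(- \frac{\sqrt{6}}{2}\right) 6 = - 2 \sqrt{6} \cdot 6 = - 12 \sqrt{6} \approx -29.394$)
$p{\left(X \right)} = X^{2}$ ($p{\left(X \right)} = X^{2} \cdot 1 = X^{2}$)
$\left(v - 162\right) p{\left(1 \right)} = \left(- 12 \sqrt{6} - 162\right) 1^{2} = \left(- 12 \sqrt{6} - 162\right) 1 = \left(-162 - 12 \sqrt{6}\right) 1 = -162 - 12 \sqrt{6}$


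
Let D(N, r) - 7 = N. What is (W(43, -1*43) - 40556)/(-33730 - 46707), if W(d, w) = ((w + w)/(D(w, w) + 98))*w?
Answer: 179341/356221 ≈ 0.50345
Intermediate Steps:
D(N, r) = 7 + N
W(d, w) = 2*w²/(105 + w) (W(d, w) = ((w + w)/((7 + w) + 98))*w = ((2*w)/(105 + w))*w = (2*w/(105 + w))*w = 2*w²/(105 + w))
(W(43, -1*43) - 40556)/(-33730 - 46707) = (2*(-1*43)²/(105 - 1*43) - 40556)/(-33730 - 46707) = (2*(-43)²/(105 - 43) - 40556)/(-80437) = (2*1849/62 - 40556)*(-1/80437) = (2*1849*(1/62) - 40556)*(-1/80437) = (1849/31 - 40556)*(-1/80437) = -1255387/31*(-1/80437) = 179341/356221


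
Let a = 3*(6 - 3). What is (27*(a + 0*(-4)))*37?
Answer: 8991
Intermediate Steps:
a = 9 (a = 3*3 = 9)
(27*(a + 0*(-4)))*37 = (27*(9 + 0*(-4)))*37 = (27*(9 + 0))*37 = (27*9)*37 = 243*37 = 8991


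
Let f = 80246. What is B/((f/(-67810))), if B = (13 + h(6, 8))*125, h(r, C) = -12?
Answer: -4238125/40123 ≈ -105.63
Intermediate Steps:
B = 125 (B = (13 - 12)*125 = 1*125 = 125)
B/((f/(-67810))) = 125/((80246/(-67810))) = 125/((80246*(-1/67810))) = 125/(-40123/33905) = 125*(-33905/40123) = -4238125/40123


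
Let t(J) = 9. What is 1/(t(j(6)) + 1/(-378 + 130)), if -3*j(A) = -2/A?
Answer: 248/2231 ≈ 0.11116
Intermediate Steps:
j(A) = 2/(3*A) (j(A) = -(-2)/(3*A) = 2/(3*A))
1/(t(j(6)) + 1/(-378 + 130)) = 1/(9 + 1/(-378 + 130)) = 1/(9 + 1/(-248)) = 1/(9 - 1/248) = 1/(2231/248) = 248/2231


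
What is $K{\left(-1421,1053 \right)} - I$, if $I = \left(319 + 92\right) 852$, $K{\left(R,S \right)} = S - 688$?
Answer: $-349807$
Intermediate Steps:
$K{\left(R,S \right)} = -688 + S$
$I = 350172$ ($I = 411 \cdot 852 = 350172$)
$K{\left(-1421,1053 \right)} - I = \left(-688 + 1053\right) - 350172 = 365 - 350172 = -349807$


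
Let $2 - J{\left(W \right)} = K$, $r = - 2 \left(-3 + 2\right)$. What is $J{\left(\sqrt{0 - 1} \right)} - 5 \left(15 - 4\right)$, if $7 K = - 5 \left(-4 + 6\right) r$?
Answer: $- \frac{351}{7} \approx -50.143$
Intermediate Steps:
$r = 2$ ($r = \left(-2\right) \left(-1\right) = 2$)
$K = - \frac{20}{7}$ ($K = \frac{- 5 \left(-4 + 6\right) 2}{7} = \frac{\left(-5\right) 2 \cdot 2}{7} = \frac{\left(-10\right) 2}{7} = \frac{1}{7} \left(-20\right) = - \frac{20}{7} \approx -2.8571$)
$J{\left(W \right)} = \frac{34}{7}$ ($J{\left(W \right)} = 2 - - \frac{20}{7} = 2 + \frac{20}{7} = \frac{34}{7}$)
$J{\left(\sqrt{0 - 1} \right)} - 5 \left(15 - 4\right) = \frac{34}{7} - 5 \left(15 - 4\right) = \frac{34}{7} - 55 = - \frac{351}{7}$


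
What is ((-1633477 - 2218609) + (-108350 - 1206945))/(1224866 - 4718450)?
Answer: 5167381/3493584 ≈ 1.4791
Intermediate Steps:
((-1633477 - 2218609) + (-108350 - 1206945))/(1224866 - 4718450) = (-3852086 - 1315295)/(-3493584) = -5167381*(-1/3493584) = 5167381/3493584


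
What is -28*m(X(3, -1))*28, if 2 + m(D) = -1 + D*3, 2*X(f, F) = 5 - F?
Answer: -4704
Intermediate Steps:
X(f, F) = 5/2 - F/2 (X(f, F) = (5 - F)/2 = 5/2 - F/2)
m(D) = -3 + 3*D (m(D) = -2 + (-1 + D*3) = -2 + (-1 + 3*D) = -3 + 3*D)
-28*m(X(3, -1))*28 = -28*(-3 + 3*(5/2 - ½*(-1)))*28 = -28*(-3 + 3*(5/2 + ½))*28 = -28*(-3 + 3*3)*28 = -28*(-3 + 9)*28 = -28*6*28 = -168*28 = -4704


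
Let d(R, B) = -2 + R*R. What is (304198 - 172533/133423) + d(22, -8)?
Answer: 40651147107/133423 ≈ 3.0468e+5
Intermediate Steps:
d(R, B) = -2 + R²
(304198 - 172533/133423) + d(22, -8) = (304198 - 172533/133423) + (-2 + 22²) = (304198 - 172533*1/133423) + (-2 + 484) = (304198 - 172533/133423) + 482 = 40586837221/133423 + 482 = 40651147107/133423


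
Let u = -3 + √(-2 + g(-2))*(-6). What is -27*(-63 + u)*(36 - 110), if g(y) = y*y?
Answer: -131868 - 11988*√2 ≈ -1.4882e+5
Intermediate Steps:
g(y) = y²
u = -3 - 6*√2 (u = -3 + √(-2 + (-2)²)*(-6) = -3 + √(-2 + 4)*(-6) = -3 + √2*(-6) = -3 - 6*√2 ≈ -11.485)
-27*(-63 + u)*(36 - 110) = -27*(-63 + (-3 - 6*√2))*(36 - 110) = -27*(-66 - 6*√2)*(-74) = -27*(4884 + 444*√2) = -131868 - 11988*√2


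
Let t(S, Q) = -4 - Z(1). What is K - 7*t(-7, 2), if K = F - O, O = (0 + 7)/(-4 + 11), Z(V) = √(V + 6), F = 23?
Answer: 50 + 7*√7 ≈ 68.520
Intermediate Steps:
Z(V) = √(6 + V)
O = 1 (O = 7/7 = 7*(⅐) = 1)
t(S, Q) = -4 - √7 (t(S, Q) = -4 - √(6 + 1) = -4 - √7)
K = 22 (K = 23 - 1*1 = 23 - 1 = 22)
K - 7*t(-7, 2) = 22 - 7*(-4 - √7) = 22 + (28 + 7*√7) = 50 + 7*√7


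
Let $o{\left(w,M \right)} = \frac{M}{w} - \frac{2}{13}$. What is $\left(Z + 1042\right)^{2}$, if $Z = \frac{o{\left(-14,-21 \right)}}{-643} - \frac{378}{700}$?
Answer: $\frac{47366588938259556}{43670550625} \approx 1.0846 \cdot 10^{6}$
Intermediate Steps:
$o{\left(w,M \right)} = - \frac{2}{13} + \frac{M}{w}$ ($o{\left(w,M \right)} = \frac{M}{w} - \frac{2}{13} = - \frac{2}{13} + \frac{M}{w}$)
$Z = - \frac{113284}{208975}$ ($Z = \frac{- \frac{2}{13} - \frac{21}{-14}}{-643} - \frac{378}{700} = \left(- \frac{2}{13} - - \frac{3}{2}\right) \left(- \frac{1}{643}\right) - \frac{27}{50} = \left(- \frac{2}{13} + \frac{3}{2}\right) \left(- \frac{1}{643}\right) - \frac{27}{50} = \frac{35}{26} \left(- \frac{1}{643}\right) - \frac{27}{50} = - \frac{35}{16718} - \frac{27}{50} = - \frac{113284}{208975} \approx -0.54209$)
$\left(Z + 1042\right)^{2} = \left(- \frac{113284}{208975} + 1042\right)^{2} = \left(\frac{217638666}{208975}\right)^{2} = \frac{47366588938259556}{43670550625}$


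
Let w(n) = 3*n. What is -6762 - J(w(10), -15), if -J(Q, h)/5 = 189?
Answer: -5817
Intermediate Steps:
J(Q, h) = -945 (J(Q, h) = -5*189 = -945)
-6762 - J(w(10), -15) = -6762 - 1*(-945) = -6762 + 945 = -5817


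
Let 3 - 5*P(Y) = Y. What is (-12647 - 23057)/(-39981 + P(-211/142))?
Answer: 25349840/28385873 ≈ 0.89304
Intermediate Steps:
P(Y) = ⅗ - Y/5
(-12647 - 23057)/(-39981 + P(-211/142)) = (-12647 - 23057)/(-39981 + (⅗ - (-211)/(5*142))) = -35704/(-39981 + (⅗ - (-211)/(5*142))) = -35704/(-39981 + (⅗ - ⅕*(-211/142))) = -35704/(-39981 + (⅗ + 211/710)) = -35704/(-39981 + 637/710) = -35704/(-28385873/710) = -35704*(-710/28385873) = 25349840/28385873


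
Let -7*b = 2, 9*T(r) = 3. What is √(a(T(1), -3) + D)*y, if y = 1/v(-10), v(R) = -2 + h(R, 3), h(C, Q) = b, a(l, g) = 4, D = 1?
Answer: -7*√5/16 ≈ -0.97828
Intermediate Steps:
T(r) = ⅓ (T(r) = (⅑)*3 = ⅓)
b = -2/7 (b = -⅐*2 = -2/7 ≈ -0.28571)
h(C, Q) = -2/7
v(R) = -16/7 (v(R) = -2 - 2/7 = -16/7)
y = -7/16 (y = 1/(-16/7) = -7/16 ≈ -0.43750)
√(a(T(1), -3) + D)*y = √(4 + 1)*(-7/16) = √5*(-7/16) = -7*√5/16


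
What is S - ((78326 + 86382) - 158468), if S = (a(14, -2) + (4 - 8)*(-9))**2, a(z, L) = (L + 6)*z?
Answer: 2224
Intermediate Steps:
a(z, L) = z*(6 + L) (a(z, L) = (6 + L)*z = z*(6 + L))
S = 8464 (S = (14*(6 - 2) + (4 - 8)*(-9))**2 = (14*4 - 4*(-9))**2 = (56 + 36)**2 = 92**2 = 8464)
S - ((78326 + 86382) - 158468) = 8464 - ((78326 + 86382) - 158468) = 8464 - (164708 - 158468) = 8464 - 1*6240 = 8464 - 6240 = 2224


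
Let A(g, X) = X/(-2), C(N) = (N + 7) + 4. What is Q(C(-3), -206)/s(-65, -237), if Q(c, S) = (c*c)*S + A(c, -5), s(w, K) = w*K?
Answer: -26363/30810 ≈ -0.85566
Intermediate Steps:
s(w, K) = K*w
C(N) = 11 + N (C(N) = (7 + N) + 4 = 11 + N)
A(g, X) = -X/2 (A(g, X) = X*(-1/2) = -X/2)
Q(c, S) = 5/2 + S*c**2 (Q(c, S) = (c*c)*S - 1/2*(-5) = c**2*S + 5/2 = S*c**2 + 5/2 = 5/2 + S*c**2)
Q(C(-3), -206)/s(-65, -237) = (5/2 - 206*(11 - 3)**2)/((-237*(-65))) = (5/2 - 206*8**2)/15405 = (5/2 - 206*64)*(1/15405) = (5/2 - 13184)*(1/15405) = -26363/2*1/15405 = -26363/30810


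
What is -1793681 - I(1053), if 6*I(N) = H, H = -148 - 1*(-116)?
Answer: -5381027/3 ≈ -1.7937e+6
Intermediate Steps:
H = -32 (H = -148 + 116 = -32)
I(N) = -16/3 (I(N) = (⅙)*(-32) = -16/3)
-1793681 - I(1053) = -1793681 - 1*(-16/3) = -1793681 + 16/3 = -5381027/3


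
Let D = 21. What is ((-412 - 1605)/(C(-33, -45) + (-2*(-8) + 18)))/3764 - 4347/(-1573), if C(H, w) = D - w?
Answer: 1633038059/592077200 ≈ 2.7582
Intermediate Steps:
C(H, w) = 21 - w
((-412 - 1605)/(C(-33, -45) + (-2*(-8) + 18)))/3764 - 4347/(-1573) = ((-412 - 1605)/((21 - 1*(-45)) + (-2*(-8) + 18)))/3764 - 4347/(-1573) = -2017/((21 + 45) + (16 + 18))*(1/3764) - 4347*(-1/1573) = -2017/(66 + 34)*(1/3764) + 4347/1573 = -2017/100*(1/3764) + 4347/1573 = -2017*1/100*(1/3764) + 4347/1573 = -2017/100*1/3764 + 4347/1573 = -2017/376400 + 4347/1573 = 1633038059/592077200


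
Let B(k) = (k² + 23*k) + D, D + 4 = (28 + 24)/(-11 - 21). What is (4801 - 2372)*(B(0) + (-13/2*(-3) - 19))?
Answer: -99589/8 ≈ -12449.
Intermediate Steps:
D = -45/8 (D = -4 + (28 + 24)/(-11 - 21) = -4 + 52/(-32) = -4 + 52*(-1/32) = -4 - 13/8 = -45/8 ≈ -5.6250)
B(k) = -45/8 + k² + 23*k (B(k) = (k² + 23*k) - 45/8 = -45/8 + k² + 23*k)
(4801 - 2372)*(B(0) + (-13/2*(-3) - 19)) = (4801 - 2372)*((-45/8 + 0² + 23*0) + (-13/2*(-3) - 19)) = 2429*((-45/8 + 0 + 0) + (-13*½*(-3) - 19)) = 2429*(-45/8 + (-13/2*(-3) - 19)) = 2429*(-45/8 + (39/2 - 19)) = 2429*(-45/8 + ½) = 2429*(-41/8) = -99589/8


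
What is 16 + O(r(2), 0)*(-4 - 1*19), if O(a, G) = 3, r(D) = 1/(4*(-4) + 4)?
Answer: -53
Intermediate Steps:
r(D) = -1/12 (r(D) = 1/(-16 + 4) = 1/(-12) = -1/12)
16 + O(r(2), 0)*(-4 - 1*19) = 16 + 3*(-4 - 1*19) = 16 + 3*(-4 - 19) = 16 + 3*(-23) = 16 - 69 = -53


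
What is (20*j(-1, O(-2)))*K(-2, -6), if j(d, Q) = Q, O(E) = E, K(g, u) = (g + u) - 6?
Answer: 560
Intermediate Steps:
K(g, u) = -6 + g + u
(20*j(-1, O(-2)))*K(-2, -6) = (20*(-2))*(-6 - 2 - 6) = -40*(-14) = 560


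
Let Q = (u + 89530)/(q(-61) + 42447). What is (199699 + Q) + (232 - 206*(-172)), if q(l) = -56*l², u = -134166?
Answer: 39053591863/165929 ≈ 2.3536e+5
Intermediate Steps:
Q = 44636/165929 (Q = (-134166 + 89530)/(-56*(-61)² + 42447) = -44636/(-56*3721 + 42447) = -44636/(-208376 + 42447) = -44636/(-165929) = -44636*(-1/165929) = 44636/165929 ≈ 0.26901)
(199699 + Q) + (232 - 206*(-172)) = (199699 + 44636/165929) + (232 - 206*(-172)) = 33135900007/165929 + (232 + 35432) = 33135900007/165929 + 35664 = 39053591863/165929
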